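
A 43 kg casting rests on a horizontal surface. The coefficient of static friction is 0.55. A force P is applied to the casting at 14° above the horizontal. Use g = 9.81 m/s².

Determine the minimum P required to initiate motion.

N = m g − P sin α (the pull lifts the casting).
At impending slip, P cos α = μ_s N = μ_s (m g − P sin α).
Solving: P (cos α + μ_s sin α) = μ_s m g → P = 0.55×422/(cos 14° + 0.55 sin 14°) = 232/1.103 = 210 N.

P ≈ 210 N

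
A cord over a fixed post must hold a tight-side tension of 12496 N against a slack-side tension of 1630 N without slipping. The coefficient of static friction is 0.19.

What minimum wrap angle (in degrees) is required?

T₂/T₁ = e^{μβ} → β = ln(T₂/T₁)/μ.
β = ln(12496/1630)/0.19 = 2.037/0.19 = 10.72 rad.
In degrees: β = 10.72 × 180/π = 614°.

β_min ≈ 614°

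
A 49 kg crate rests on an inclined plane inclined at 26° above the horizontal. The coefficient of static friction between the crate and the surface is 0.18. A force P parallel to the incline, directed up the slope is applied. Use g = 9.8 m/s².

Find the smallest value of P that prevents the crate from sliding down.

The crate tends to slide down (tan θ > μ_s), so at the point of impending slip friction acts up-slope at its limit: f = μ_s N.
P is parallel to the surface, so N = m g cos θ = 432 N.
Along the incline: P + μ_s N = m g sin θ, so P = 211 − 0.18×432 = 133 N.

P_min ≈ 133 N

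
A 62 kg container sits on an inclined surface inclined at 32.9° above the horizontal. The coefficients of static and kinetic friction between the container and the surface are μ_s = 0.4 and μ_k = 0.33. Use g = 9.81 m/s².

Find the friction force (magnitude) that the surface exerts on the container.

Perpendicular to the surface, N = m g cos θ = 62·9.81·cos 32.9° = 510.7 N.
For equilibrium along the incline, friction must balance the weight component: f = m g sin θ = 330.4 N up the slope.
Maximum static friction available: μ_s N = 0.4 × 510.7 = 204.3 N.
Since |330.4| > 204.3 N, static friction cannot hold it; the container slides down the incline and kinetic friction applies: f = μ_k N = 0.33 × 510.7 = 169 N.

f ≈ 169 N (up the incline)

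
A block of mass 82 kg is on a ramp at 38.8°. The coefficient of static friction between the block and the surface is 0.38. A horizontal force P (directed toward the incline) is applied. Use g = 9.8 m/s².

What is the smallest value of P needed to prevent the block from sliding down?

P_min ≈ 261 N

The block tends to slide down (tan θ > μ_s), so at the point of impending slip friction acts up-slope at its limit: f = μ_s N.
Perpendicular to the incline: N = m g cos θ + P sin θ.
Along the incline: P cos θ + μ_s N = m g sin θ, i.e. P cos θ + μ_s (m g cos θ + P sin θ) = m g sin θ.
Solving, P (cos θ + μ_s sin θ) = m g (sin θ − μ_s cos θ), so P = 804×0.3305/1.017 = 261 N.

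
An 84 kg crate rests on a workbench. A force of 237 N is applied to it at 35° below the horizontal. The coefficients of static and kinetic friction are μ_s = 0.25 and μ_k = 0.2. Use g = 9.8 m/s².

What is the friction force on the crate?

f ≈ 194 N

Vertical equilibrium gives N = m g + P sin α = 959.1 N.
Horizontally, friction must balance P cos α = 194.1 N.
μ_s N = 0.25 × 959.1 = 239.8 N.
194.1 ≤ 239.8 N → static; friction equals the required 194 N.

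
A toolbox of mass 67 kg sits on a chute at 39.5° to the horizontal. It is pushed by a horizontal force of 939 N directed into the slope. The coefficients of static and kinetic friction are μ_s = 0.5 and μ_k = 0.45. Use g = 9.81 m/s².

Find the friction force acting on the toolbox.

Normal direction: N = m g cos θ + P sin θ = 1104 N.
Along the incline, the net driving force (taking up-slope positive) is P cos θ − m g sin θ = 724.6 − 418.1 = 306.5 N, so equilibrium requires friction f = -306.5 N (down-slope).
The limit of static friction is μ_s N = 552.2 N.
Since 306.5 N is within the 552.2 N limit, the toolbox stays put and friction is exactly 306 N.

f ≈ 306 N (down the incline)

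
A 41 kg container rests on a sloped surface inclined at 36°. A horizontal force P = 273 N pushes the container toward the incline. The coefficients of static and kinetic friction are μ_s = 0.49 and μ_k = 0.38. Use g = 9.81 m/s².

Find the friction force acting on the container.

The horizontal push has a component P sin θ into the surface, so N = m g cos θ + P sin θ = 325.4 + 160.5 = 485.9 N.
Parallel to the incline: P cos θ − m g sin θ = 220.9 − 236.4 = -15.55 N; the friction needed to balance this is 15.55 N acting up the slope.
The limit of static friction is μ_s N = 238.1 N.
Since 15.55 N is within the 238.1 N limit, the container stays put and friction is exactly 15.6 N.

f ≈ 15.6 N (up the incline)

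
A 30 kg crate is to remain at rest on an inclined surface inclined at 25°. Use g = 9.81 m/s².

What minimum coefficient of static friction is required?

μ_s,min ≈ 0.466

At the slip threshold m g sin θ = μ_s m g cos θ, so μ_s,min = tan θ.
μ_s,min = tan 25° = 0.466.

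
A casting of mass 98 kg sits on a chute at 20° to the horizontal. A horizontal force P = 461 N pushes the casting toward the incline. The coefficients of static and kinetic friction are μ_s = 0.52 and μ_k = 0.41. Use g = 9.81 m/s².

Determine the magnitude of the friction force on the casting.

f ≈ 104 N (down the incline)

Resolve perpendicular to the incline: N = m g cos θ + P sin θ = 98×9.81×cos 20° + 461×sin 20° = 1061 N.
Along the incline, the net driving force (taking up-slope positive) is P cos θ − m g sin θ = 433.2 − 328.8 = 104.4 N, so equilibrium requires friction f = -104.4 N (down-slope).
Maximum static friction: μ_s N = 0.52 × 1061 = 551.8 N.
|f_req| = 104.4 ≤ 551.8 N → the casting is in equilibrium; friction equals the required value.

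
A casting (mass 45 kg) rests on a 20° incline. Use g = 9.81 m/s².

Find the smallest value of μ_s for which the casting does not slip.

At the slip threshold m g sin θ = μ_s m g cos θ, so μ_s,min = tan θ.
μ_s,min = tan 20° = 0.364.

μ_s,min ≈ 0.364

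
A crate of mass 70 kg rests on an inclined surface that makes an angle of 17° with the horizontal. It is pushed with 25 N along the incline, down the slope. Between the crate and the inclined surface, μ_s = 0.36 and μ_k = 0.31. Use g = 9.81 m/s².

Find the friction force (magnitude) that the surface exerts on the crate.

f ≈ 226 N (up the incline)

Normal force: N = m g cos θ = 70 × 9.81 × cos 17° = 656.7 N.
The friction needed for equilibrium is m g sin θ + P = 200.8 + 25 = 225.8 N, measured positive up-slope.
Maximum static friction available: μ_s N = 0.36 × 656.7 = 236.4 N.
Since |225.8| ≤ 236.4 N, the crate remains in static equilibrium and friction takes exactly the required value.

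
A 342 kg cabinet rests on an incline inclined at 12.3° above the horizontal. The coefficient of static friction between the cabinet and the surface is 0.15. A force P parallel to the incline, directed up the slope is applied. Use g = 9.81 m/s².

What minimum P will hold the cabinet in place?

P_min ≈ 223 N

The cabinet tends to slide down (tan θ > μ_s), so at the point of impending slip friction acts up-slope at its limit: f = μ_s N.
P is parallel to the surface, so N = m g cos θ = 3280 N.
Along the incline: P + μ_s N = m g sin θ, so P = 715 − 0.15×3280 = 223 N.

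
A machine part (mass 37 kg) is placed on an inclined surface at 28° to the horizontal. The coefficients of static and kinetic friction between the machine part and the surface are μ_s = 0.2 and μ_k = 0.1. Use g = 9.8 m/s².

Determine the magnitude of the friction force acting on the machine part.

Normal force: N = m g cos θ = 37 × 9.8 × cos 28° = 320.2 N.
Along the slope the weight component is m g sin θ = 170.2 N; friction must supply exactly this, acting up-slope.
Static friction can supply at most μ_s N = 64.03 N.
Since |170.2| > 64.03 N, static friction cannot hold it; the machine part slides down the incline and kinetic friction applies: f = μ_k N = 0.1 × 320.2 = 32 N.

f ≈ 32 N (up the incline)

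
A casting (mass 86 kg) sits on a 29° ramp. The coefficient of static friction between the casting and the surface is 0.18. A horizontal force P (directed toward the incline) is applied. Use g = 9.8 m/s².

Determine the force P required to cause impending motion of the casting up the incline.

At impending motion up the slope, friction acts down-slope at its limit: f = μ_s N.
Perpendicular to the incline: N = m g cos θ + P sin θ.
Along the incline: P cos θ = m g sin θ + μ_s N = m g sin θ + μ_s (m g cos θ + P sin θ).
Solving, P (cos θ − μ_s sin θ) = m g (sin θ + μ_s cos θ), so P = 86×9.8×(sin 29° + 0.18 cos 29°)/(cos 29° − 0.18 sin 29°) = 843×0.6422/0.7874 = 687 N.

P ≈ 687 N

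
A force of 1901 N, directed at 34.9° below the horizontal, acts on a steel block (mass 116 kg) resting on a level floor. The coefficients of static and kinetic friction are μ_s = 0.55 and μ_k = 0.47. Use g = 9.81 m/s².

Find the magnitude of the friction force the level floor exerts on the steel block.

The vertical component of P adds to the normal force: N = m g + P sin α = 1138 + 1088 = 2226 N.
Horizontally, friction must balance P cos α = 1559 N.
The static-friction limit is μ_s N = 1224 N.
1559 > 1224 N → the steel block slides; f = μ_k N = 0.47×2226 = 1050 N.

f ≈ 1050 N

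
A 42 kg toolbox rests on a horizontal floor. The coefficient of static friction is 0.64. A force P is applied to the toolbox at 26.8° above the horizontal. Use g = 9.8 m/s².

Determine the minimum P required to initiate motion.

P ≈ 223 N

N = m g − P sin α (the pull lifts the toolbox).
At impending slip, P cos α = μ_s N = μ_s (m g − P sin α).
Solving: P (cos α + μ_s sin α) = μ_s m g → P = 0.64×412/(cos 26.8° + 0.64 sin 26.8°) = 263/1.181 = 223 N.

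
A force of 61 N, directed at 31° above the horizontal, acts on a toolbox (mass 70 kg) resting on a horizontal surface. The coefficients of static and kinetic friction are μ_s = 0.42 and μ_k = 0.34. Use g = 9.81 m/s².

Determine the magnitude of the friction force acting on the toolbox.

f ≈ 52.3 N

The vertical component of P reduces the normal force: N = m g − P sin α = 686.7 − 31.42 = 655.3 N.
Horizontally, friction must balance P cos α = 52.29 N.
μ_s N = 0.42 × 655.3 = 275.2 N.
52.29 ≤ 275.2 N → static; friction equals the required 52.3 N.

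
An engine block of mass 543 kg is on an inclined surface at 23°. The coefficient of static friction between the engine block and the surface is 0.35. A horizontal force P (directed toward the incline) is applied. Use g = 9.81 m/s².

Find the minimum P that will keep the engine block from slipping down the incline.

The engine block tends to slide down (tan θ > μ_s), so at the point of impending slip friction acts up-slope at its limit: f = μ_s N.
Perpendicular to the incline: N = m g cos θ + P sin θ.
Along the incline: P cos θ + μ_s N = m g sin θ, i.e. P cos θ + μ_s (m g cos θ + P sin θ) = m g sin θ.
Solving, P (cos θ + μ_s sin θ) = m g (sin θ − μ_s cos θ), so P = 5330×0.06855/1.057 = 345 N.

P_min ≈ 345 N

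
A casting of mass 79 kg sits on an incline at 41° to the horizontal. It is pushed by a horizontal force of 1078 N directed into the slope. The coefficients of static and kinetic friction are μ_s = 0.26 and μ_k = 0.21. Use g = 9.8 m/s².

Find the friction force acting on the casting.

f ≈ 306 N (down the incline)

Resolve perpendicular to the incline: N = m g cos θ + P sin θ = 79×9.8×cos 41° + 1078×sin 41° = 1292 N.
Along the incline, the net driving force (taking up-slope positive) is P cos θ − m g sin θ = 813.6 − 507.9 = 305.7 N, so equilibrium requires friction f = -305.7 N (down-slope).
Maximum static friction: μ_s N = 0.26 × 1292 = 335.8 N.
Since 305.7 N is within the 335.8 N limit, the casting stays put and friction is exactly 306 N.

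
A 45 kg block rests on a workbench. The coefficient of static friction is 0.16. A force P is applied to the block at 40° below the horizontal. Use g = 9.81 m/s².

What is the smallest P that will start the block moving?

P ≈ 107 N

N = m g + P sin α (the push presses the block into the workbench).
At impending slip, P cos α = μ_s N = μ_s (m g + P sin α).
Solving: P (cos α − μ_s sin α) = μ_s m g → P = 0.16×441/(cos 40° − 0.16 sin 40°) = 70.6/0.6632 = 107 N.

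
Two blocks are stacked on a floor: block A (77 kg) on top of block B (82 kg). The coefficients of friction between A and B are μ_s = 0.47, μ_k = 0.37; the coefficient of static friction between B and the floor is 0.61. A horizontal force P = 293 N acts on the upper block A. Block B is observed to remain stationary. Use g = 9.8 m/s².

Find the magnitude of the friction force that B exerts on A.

f ≈ 293 N

The normal force B exerts on A is simply A's weight, N₁ = 754.6 N.
Maximum static friction on A from B: μ_s N₁ = 0.47×754.6 = 354.7 N.
Since P = 293 N ≤ 354.7 N, A does not slip on B; friction on A equals P = 293 N.
B experiences an equal 293 N forward from A (third law). B is in equilibrium, so the floor supplies f₂ = 293 N of static friction (limit μ_s(m_A+m_B)g = 950.5 N, not exceeded).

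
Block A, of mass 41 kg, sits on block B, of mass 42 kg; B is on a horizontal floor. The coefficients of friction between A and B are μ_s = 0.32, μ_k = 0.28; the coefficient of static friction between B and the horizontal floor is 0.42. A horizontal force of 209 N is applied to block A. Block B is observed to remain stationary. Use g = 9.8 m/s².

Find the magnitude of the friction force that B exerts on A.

f ≈ 113 N

The normal force B exerts on A is simply A's weight, N₁ = 401.8 N.
Maximum static friction on A from B: μ_s N₁ = 0.32×401.8 = 128.6 N.
Since P = 209 N > 128.6 N, A slides on B; the A–B friction is kinetic: f₁ = μ_k N₁ = 0.28×401.8 = 113 N.
By Newton's third law B feels 113 N forward from A. With B stationary, the floor's static friction on B balances it: f₂ = 113 N (well within μ_s(m_A+m_B)g = 341.6 N).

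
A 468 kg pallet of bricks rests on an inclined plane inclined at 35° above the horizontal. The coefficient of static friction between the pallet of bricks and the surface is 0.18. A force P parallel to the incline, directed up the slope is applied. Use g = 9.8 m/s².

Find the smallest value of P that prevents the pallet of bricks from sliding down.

P_min ≈ 1950 N

The pallet of bricks tends to slide down (tan θ > μ_s), so at the point of impending slip friction acts up-slope at its limit: f = μ_s N.
P is parallel to the surface, so N = m g cos θ = 3760 N.
Along the incline: P + μ_s N = m g sin θ, so P = 2630 − 0.18×3760 = 1950 N.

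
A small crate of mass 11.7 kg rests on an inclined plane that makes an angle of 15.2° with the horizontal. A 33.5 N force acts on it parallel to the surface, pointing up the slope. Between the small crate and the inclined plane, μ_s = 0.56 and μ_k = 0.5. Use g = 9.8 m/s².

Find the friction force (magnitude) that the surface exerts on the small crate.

f ≈ 3.44 N (down the incline)

Perpendicular to the surface, N = m g cos θ = 11.7·9.8·cos 15.2° = 110.6 N.
The friction needed for equilibrium is m g sin θ − P = 30.06 − 33.5 = -3.437 N, measured positive up-slope.
Static friction can supply at most μ_s N = 61.96 N.
Since |-3.437| ≤ 61.96 N, no slip — friction simply equals what equilibrium demands.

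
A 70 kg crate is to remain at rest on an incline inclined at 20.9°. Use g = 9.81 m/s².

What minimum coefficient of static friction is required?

At the slip threshold m g sin θ = μ_s m g cos θ, so μ_s,min = tan θ.
μ_s,min = tan 20.9° = 0.382.

μ_s,min ≈ 0.382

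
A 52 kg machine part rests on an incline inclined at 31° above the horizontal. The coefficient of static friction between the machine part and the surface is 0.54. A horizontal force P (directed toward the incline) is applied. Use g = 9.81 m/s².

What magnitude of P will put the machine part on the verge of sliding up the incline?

At impending motion up the slope, friction acts down-slope at its limit: f = μ_s N.
Perpendicular to the incline: N = m g cos θ + P sin θ.
Along the incline: P cos θ = m g sin θ + μ_s N = m g sin θ + μ_s (m g cos θ + P sin θ).
Solving, P (cos θ − μ_s sin θ) = m g (sin θ + μ_s cos θ), so P = 52×9.81×(sin 31° + 0.54 cos 31°)/(cos 31° − 0.54 sin 31°) = 510×0.9779/0.579 = 862 N.

P ≈ 862 N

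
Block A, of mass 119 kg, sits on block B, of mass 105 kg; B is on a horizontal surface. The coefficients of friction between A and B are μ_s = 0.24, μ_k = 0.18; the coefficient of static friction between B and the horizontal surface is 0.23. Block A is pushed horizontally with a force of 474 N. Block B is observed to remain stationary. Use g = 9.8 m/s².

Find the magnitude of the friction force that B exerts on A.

The normal force B exerts on A is simply A's weight, N₁ = 1166 N.
Maximum static friction on A from B: μ_s N₁ = 0.24×1166 = 279.9 N.
Since P = 474 N > 279.9 N, A slides on B; the A–B friction is kinetic: f₁ = μ_k N₁ = 0.18×1166 = 210 N.
B experiences an equal 210 N forward from A (third law). B is in equilibrium, so the floor supplies f₂ = 210 N of static friction (limit μ_s(m_A+m_B)g = 504.9 N, not exceeded).

f ≈ 210 N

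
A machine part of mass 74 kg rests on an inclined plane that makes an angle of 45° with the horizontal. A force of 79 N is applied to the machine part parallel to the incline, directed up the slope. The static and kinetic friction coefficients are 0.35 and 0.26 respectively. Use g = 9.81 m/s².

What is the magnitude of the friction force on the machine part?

Perpendicular to the surface, N = m g cos θ = 74·9.81·cos 45° = 513.3 N.
For equilibrium along the incline the friction force must supply f = m g sin θ − P = 513.3 − 79 = 434.3 N (positive meaning up-slope).
Static friction can supply at most μ_s N = 179.7 N.
|434.3| exceeds 179.7 N, so the machine part slips down-slope; friction is kinetic, f = μ_k N = 0.26×513.3 = 133 N.

f ≈ 133 N (up the incline)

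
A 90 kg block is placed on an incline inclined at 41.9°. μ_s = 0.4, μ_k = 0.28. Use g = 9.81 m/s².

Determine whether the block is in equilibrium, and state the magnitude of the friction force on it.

f ≈ 184 N

N = m g cos θ = 657 N.
Down-slope weight component: m g sin θ = 590 N.
μ_s N = 263 N.
590 > 263 N, so it slides; kinetic friction f = μ_k N = 0.28×657 = 184 N.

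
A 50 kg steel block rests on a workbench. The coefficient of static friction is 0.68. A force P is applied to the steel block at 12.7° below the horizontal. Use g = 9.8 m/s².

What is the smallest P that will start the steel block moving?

N = m g + P sin α (the push presses the steel block into the workbench).
At impending slip, P cos α = μ_s N = μ_s (m g + P sin α).
Solving: P (cos α − μ_s sin α) = μ_s m g → P = 0.68×490/(cos 12.7° − 0.68 sin 12.7°) = 333/0.826 = 403 N.

P ≈ 403 N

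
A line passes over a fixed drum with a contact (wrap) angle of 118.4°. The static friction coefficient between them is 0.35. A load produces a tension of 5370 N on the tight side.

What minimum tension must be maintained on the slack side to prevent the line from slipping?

Capstan equation at impending slip: T_tight/T_slack = e^{μβ}.
β = 118.4° = 2.066 rad; e^{μβ} = e^{0.35×2.066} = 2.061.
T_slack = T_tight / e^{μβ} = 5370 / 2.061 = 2610 N.

T_min ≈ 2610 N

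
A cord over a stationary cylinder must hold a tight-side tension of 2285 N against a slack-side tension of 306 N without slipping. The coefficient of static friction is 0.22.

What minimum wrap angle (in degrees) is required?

β_min ≈ 524°

T₂/T₁ = e^{μβ} → β = ln(T₂/T₁)/μ.
β = ln(2285/306)/0.22 = 2.011/0.22 = 9.139 rad.
In degrees: β = 9.139 × 180/π = 524°.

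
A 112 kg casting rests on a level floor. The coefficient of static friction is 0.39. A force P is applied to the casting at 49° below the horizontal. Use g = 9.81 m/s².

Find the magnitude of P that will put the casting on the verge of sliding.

P ≈ 1180 N

N = m g + P sin α (the push presses the casting into the level floor).
At impending slip, P cos α = μ_s N = μ_s (m g + P sin α).
Solving: P (cos α − μ_s sin α) = μ_s m g → P = 0.39×1100/(cos 49° − 0.39 sin 49°) = 429/0.3617 = 1180 N.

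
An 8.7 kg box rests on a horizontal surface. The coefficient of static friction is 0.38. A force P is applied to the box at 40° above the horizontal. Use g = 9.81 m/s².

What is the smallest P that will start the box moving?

N = m g − P sin α (the pull lifts the box).
At impending slip, P cos α = μ_s N = μ_s (m g − P sin α).
Solving: P (cos α + μ_s sin α) = μ_s m g → P = 0.38×85.3/(cos 40° + 0.38 sin 40°) = 32.4/1.01 = 32.1 N.

P ≈ 32.1 N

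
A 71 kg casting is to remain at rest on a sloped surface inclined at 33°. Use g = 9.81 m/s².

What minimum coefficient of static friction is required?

μ_s,min ≈ 0.649

At the slip threshold m g sin θ = μ_s m g cos θ, so μ_s,min = tan θ.
μ_s,min = tan 33° = 0.649.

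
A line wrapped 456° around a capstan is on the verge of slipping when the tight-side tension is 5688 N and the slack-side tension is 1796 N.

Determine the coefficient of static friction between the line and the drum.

μ ≈ 0.145

T₂/T₁ = e^{μβ} → μ = ln(T₂/T₁)/β.
β = 456° = 7.959 rad.
μ = ln(5688/1796)/7.959 = ln(3.167)/7.959 = 0.145.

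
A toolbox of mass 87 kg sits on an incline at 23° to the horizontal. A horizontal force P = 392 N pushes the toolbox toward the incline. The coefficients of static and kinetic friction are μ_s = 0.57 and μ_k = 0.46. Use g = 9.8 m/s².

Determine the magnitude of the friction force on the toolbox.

f ≈ 27.7 N (down the incline)

The horizontal push has a component P sin θ into the surface, so N = m g cos θ + P sin θ = 784.8 + 153.2 = 938 N.
Parallel to the incline: P cos θ − m g sin θ = 360.8 − 333.1 = 27.7 N; the friction needed to balance this is 27.7 N acting down the slope.
Maximum static friction: μ_s N = 0.57 × 938 = 534.7 N.
|f_req| = 27.7 ≤ 534.7 N → the toolbox is in equilibrium; friction equals the required value.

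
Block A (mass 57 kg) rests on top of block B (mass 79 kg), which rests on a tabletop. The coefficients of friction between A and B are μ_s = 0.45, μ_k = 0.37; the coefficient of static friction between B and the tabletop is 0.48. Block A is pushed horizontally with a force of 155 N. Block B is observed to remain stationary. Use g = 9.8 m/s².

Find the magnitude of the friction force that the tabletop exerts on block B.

The normal force B exerts on A is simply A's weight, N₁ = 558.6 N.
Maximum static friction on A from B: μ_s N₁ = 0.45×558.6 = 251.4 N.
P = 155 N is within that limit, so A and B move together (both at rest); the A–B friction is simply f₁ = P = 155 N.
B experiences an equal 155 N forward from A (third law). B is in equilibrium, so the floor supplies f₂ = 155 N of static friction (limit μ_s(m_A+m_B)g = 639.7 N, not exceeded).

f ≈ 155 N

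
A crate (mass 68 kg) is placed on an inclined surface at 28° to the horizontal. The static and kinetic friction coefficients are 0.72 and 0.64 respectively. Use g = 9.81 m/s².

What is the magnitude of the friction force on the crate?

Perpendicular to the surface, N = m g cos θ = 68·9.81·cos 28° = 589 N.
For equilibrium along the incline, friction must balance the weight component: f = m g sin θ = 313.2 N up the slope.
Static friction can supply at most μ_s N = 424.1 N.
Since |313.2| ≤ 424.1 N, the crate remains in static equilibrium and friction takes exactly the required value.

f ≈ 313 N (up the incline)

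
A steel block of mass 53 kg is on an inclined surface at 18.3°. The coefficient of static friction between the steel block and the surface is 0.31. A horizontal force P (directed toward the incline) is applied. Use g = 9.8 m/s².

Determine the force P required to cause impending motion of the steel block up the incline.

At impending motion up the slope, friction acts down-slope at its limit: f = μ_s N.
Perpendicular to the incline: N = m g cos θ + P sin θ.
Along the incline: P cos θ = m g sin θ + μ_s N = m g sin θ + μ_s (m g cos θ + P sin θ).
Solving, P (cos θ − μ_s sin θ) = m g (sin θ + μ_s cos θ), so P = 53×9.8×(sin 18.3° + 0.31 cos 18.3°)/(cos 18.3° − 0.31 sin 18.3°) = 519×0.6083/0.8521 = 371 N.

P ≈ 371 N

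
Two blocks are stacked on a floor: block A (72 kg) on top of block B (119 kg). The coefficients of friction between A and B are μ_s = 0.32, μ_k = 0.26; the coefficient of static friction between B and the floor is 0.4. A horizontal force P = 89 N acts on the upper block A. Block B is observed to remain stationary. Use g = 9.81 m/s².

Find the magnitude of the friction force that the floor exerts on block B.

f ≈ 89 N

Between the blocks, N₁ = m_A g = 706.3 N.
Maximum static friction on A from B: μ_s N₁ = 0.32×706.3 = 226 N.
Since P = 89 N ≤ 226 N, A does not slip on B; friction on A equals P = 89 N.
By Newton's third law B feels 89 N forward from A. With B stationary, the floor's static friction on B balances it: f₂ = 89 N (well within μ_s(m_A+m_B)g = 749.5 N).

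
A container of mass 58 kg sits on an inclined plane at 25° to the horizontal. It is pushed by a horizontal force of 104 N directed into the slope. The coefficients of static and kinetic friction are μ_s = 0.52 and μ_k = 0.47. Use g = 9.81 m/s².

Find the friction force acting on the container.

f ≈ 146 N (up the incline)

Normal direction: N = m g cos θ + P sin θ = 559.6 N.
Parallel to the incline: P cos θ − m g sin θ = 94.26 − 240.5 = -146.2 N; the friction needed to balance this is 146.2 N acting up the slope.
Maximum static friction: μ_s N = 0.52 × 559.6 = 291 N.
|f_req| = 146.2 ≤ 291 N → the container is in equilibrium; friction equals the required value.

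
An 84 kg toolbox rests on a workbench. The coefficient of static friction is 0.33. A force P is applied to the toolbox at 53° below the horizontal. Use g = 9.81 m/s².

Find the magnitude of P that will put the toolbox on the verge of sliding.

P ≈ 804 N

N = m g + P sin α (the push presses the toolbox into the workbench).
At impending slip, P cos α = μ_s N = μ_s (m g + P sin α).
Solving: P (cos α − μ_s sin α) = μ_s m g → P = 0.33×824/(cos 53° − 0.33 sin 53°) = 272/0.3383 = 804 N.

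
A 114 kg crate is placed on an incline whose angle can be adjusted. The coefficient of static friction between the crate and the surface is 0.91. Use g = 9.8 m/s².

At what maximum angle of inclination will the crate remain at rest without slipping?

θ_max ≈ 42.3°

At the slip threshold, m g sin θ = μ_s · m g cos θ, so tan θ = μ_s.
θ_max = arctan(0.91) = 42.3°.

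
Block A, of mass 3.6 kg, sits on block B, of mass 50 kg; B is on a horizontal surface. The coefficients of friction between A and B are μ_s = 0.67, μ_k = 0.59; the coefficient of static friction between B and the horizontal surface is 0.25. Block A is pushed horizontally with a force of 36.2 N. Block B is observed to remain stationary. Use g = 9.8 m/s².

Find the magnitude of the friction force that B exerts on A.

f ≈ 20.8 N

Normal force at the A–B interface: N₁ = m_A g = 35.28 N.
So the A–B interface can sustain at most μ_s N₁ = 23.64 N of static friction.
P = 36.2 N exceeds that limit, so A slips over B and the interface friction becomes kinetic: f₁ = μ_k N₁ = 0.59×35.28 = 20.8 N.
B experiences an equal 20.8 N forward from A (third law). B is in equilibrium, so the floor supplies f₂ = 20.8 N of static friction (limit μ_s(m_A+m_B)g = 131.3 N, not exceeded).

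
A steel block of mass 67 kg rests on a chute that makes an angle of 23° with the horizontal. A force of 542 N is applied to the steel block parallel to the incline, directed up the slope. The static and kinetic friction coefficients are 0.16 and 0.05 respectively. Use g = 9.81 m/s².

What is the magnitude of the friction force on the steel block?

f ≈ 30.3 N (down the incline)

Normal force: N = m g cos θ = 67 × 9.81 × cos 23° = 605 N.
The friction needed for equilibrium is m g sin θ − P = 256.8 − 542 = -285.2 N, measured positive up-slope.
Maximum static friction available: μ_s N = 0.16 × 605 = 96.8 N.
Since |-285.2| > 96.8 N, static friction cannot hold it; the steel block slides up the incline and kinetic friction applies: f = μ_k N = 0.05 × 605 = 30.3 N.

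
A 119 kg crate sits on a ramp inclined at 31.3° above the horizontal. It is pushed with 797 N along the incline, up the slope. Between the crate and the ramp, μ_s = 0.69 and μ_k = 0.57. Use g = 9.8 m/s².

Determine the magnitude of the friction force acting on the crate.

The normal reaction is N = m g cos θ = 996.5 N.
For equilibrium along the incline the friction force must supply f = m g sin θ − P = 605.9 − 797 = -191.1 N (positive meaning up-slope).
The static-friction ceiling is μ_s N = 0.69 × 996.5 = 687.6 N.
Since |-191.1| ≤ 687.6 N, no slip — friction simply equals what equilibrium demands.

f ≈ 191 N (down the incline)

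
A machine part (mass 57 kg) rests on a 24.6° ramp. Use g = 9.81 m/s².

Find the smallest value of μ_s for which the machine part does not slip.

μ_s,min ≈ 0.458

At the slip threshold m g sin θ = μ_s m g cos θ, so μ_s,min = tan θ.
μ_s,min = tan 24.6° = 0.458.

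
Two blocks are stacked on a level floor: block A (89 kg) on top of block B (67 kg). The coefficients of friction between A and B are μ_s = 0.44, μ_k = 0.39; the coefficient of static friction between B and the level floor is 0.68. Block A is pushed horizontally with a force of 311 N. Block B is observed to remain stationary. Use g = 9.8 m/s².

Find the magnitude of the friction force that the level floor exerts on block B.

f ≈ 311 N

The normal force B exerts on A is simply A's weight, N₁ = 872.2 N.
Maximum static friction on A from B: μ_s N₁ = 0.44×872.2 = 383.8 N.
P = 311 N is within that limit, so A and B move together (both at rest); the A–B friction is simply f₁ = P = 311 N.
By Newton's third law B feels 311 N forward from A. With B stationary, the floor's static friction on B balances it: f₂ = 311 N (well within μ_s(m_A+m_B)g = 1040 N).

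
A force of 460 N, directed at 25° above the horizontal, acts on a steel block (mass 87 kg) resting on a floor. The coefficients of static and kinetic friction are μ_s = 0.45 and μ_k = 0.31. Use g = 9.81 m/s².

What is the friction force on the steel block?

The vertical component of P reduces the normal force: N = m g − P sin α = 853.5 − 194.4 = 659.1 N.
The horizontal driving force is P cos α = 416.9 N, so equilibrium needs friction f = 416.9 N.
μ_s N = 0.45 × 659.1 = 296.6 N.
The required friction exceeds μ_s N, so the steel block moves and f = μ_k N = 204 N.

f ≈ 204 N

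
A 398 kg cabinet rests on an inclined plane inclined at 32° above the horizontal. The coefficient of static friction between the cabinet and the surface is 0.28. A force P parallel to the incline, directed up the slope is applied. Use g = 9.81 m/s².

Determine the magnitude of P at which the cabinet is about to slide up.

P ≈ 3000 N

At impending motion up the slope, friction acts down-slope at its limit: f = μ_s N.
P is parallel to the surface, so N = m g cos θ = 3310 N.
Along the incline: P = m g sin θ + μ_s N = 2070 + 0.28×3310 = 3000 N.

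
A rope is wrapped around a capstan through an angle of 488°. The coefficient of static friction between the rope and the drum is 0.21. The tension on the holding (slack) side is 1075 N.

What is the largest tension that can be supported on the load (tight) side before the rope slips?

T_max ≈ 6430 N

At impending slip the capstan equation gives T₂/T₁ = e^{μβ} with β in radians.
β = 488° × π/180 = 8.517 rad.
e^{μβ} = e^{0.21×8.517} = 5.981.
T₂ = T₁ · e^{μβ} = 1075 × 5.981 = 6430 N.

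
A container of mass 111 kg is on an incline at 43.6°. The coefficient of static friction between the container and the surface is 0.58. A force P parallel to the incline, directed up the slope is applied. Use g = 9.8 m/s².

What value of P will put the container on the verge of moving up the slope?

P ≈ 1210 N

At impending motion up the slope, friction acts down-slope at its limit: f = μ_s N.
P is parallel to the surface, so N = m g cos θ = 788 N.
Along the incline: P = m g sin θ + μ_s N = 750 + 0.58×788 = 1210 N.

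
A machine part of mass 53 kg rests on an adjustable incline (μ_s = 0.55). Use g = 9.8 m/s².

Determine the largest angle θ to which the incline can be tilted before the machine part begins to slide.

At the slip threshold, m g sin θ = μ_s · m g cos θ, so tan θ = μ_s.
θ_max = arctan(0.55) = 28.8°.

θ_max ≈ 28.8°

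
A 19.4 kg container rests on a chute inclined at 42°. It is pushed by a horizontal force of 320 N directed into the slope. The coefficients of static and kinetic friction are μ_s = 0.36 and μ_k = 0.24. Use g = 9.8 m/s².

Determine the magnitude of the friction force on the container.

Normal direction: N = m g cos θ + P sin θ = 355.4 N.
Parallel to the incline: P cos θ − m g sin θ = 237.8 − 127.2 = 110.6 N; the friction needed to balance this is 110.6 N acting down the slope.
Maximum static friction: μ_s N = 0.36 × 355.4 = 127.9 N.
Since 110.6 N is within the 127.9 N limit, the container stays put and friction is exactly 111 N.

f ≈ 111 N (down the incline)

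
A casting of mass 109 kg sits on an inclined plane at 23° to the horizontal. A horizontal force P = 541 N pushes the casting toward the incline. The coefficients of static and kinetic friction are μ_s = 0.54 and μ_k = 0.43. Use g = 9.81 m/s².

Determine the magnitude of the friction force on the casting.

f ≈ 80.2 N (down the incline)

Resolve perpendicular to the incline: N = m g cos θ + P sin θ = 109×9.81×cos 23° + 541×sin 23° = 1196 N.
Parallel to the incline: P cos θ − m g sin θ = 498 − 417.8 = 80.19 N; the friction needed to balance this is 80.19 N acting down the slope.
The limit of static friction is μ_s N = 645.7 N.
|f_req| = 80.19 ≤ 645.7 N → the casting is in equilibrium; friction equals the required value.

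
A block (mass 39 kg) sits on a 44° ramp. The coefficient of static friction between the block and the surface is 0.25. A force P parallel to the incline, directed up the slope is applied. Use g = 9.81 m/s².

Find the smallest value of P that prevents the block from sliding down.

The block tends to slide down (tan θ > μ_s), so at the point of impending slip friction acts up-slope at its limit: f = μ_s N.
P is parallel to the surface, so N = m g cos θ = 275 N.
Along the incline: P + μ_s N = m g sin θ, so P = 266 − 0.25×275 = 197 N.

P_min ≈ 197 N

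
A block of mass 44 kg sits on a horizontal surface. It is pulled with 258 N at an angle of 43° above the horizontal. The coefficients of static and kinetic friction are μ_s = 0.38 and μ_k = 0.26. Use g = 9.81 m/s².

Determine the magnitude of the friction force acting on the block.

f ≈ 66.5 N

The vertical component of P reduces the normal force: N = m g − P sin α = 431.6 − 176 = 255.7 N.
The horizontal driving force is P cos α = 188.7 N, so equilibrium needs friction f = 188.7 N.
The static-friction limit is μ_s N = 97.16 N.
188.7 > 97.16 N → the block slides; f = μ_k N = 0.26×255.7 = 66.5 N.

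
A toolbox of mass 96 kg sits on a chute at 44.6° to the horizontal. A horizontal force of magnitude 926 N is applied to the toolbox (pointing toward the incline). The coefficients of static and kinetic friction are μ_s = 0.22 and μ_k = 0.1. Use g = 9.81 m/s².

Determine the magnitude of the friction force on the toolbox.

Resolve perpendicular to the incline: N = m g cos θ + P sin θ = 96×9.81×cos 44.6° + 926×sin 44.6° = 1321 N.
Parallel to the incline: P cos θ − m g sin θ = 659.3 − 661.3 = -1.924 N; the friction needed to balance this is 1.924 N acting up the slope.
Maximum static friction: μ_s N = 0.22 × 1321 = 290.6 N.
|f_req| = 1.924 ≤ 290.6 N → the toolbox is in equilibrium; friction equals the required value.

f ≈ 1.92 N (up the incline)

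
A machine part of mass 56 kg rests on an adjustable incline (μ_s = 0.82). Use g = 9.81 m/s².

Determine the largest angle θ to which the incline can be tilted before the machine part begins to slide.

θ_max ≈ 39.4°

At the slip threshold, m g sin θ = μ_s · m g cos θ, so tan θ = μ_s.
θ_max = arctan(0.82) = 39.4°.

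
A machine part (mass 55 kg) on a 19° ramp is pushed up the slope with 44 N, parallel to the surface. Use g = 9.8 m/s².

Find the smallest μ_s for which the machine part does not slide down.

μ_s,min ≈ 0.258

N = m g cos θ = 509.6 N.
Friction must make up the shortfall along the incline: f = m g sin θ − P = 175.5 − 44 = 131.5 N.
At the threshold f = μ_s N, so μ_s,min = 131.5/509.6 = 0.258.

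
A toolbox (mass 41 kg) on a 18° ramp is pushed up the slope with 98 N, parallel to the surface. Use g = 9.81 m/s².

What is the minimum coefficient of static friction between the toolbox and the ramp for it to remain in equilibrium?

N = m g cos θ = 382.5 N.
Friction must make up the shortfall along the incline: f = m g sin θ − P = 124.3 − 98 = 26.29 N.
At the threshold f = μ_s N, so μ_s,min = 26.29/382.5 = 0.0687.

μ_s,min ≈ 0.0687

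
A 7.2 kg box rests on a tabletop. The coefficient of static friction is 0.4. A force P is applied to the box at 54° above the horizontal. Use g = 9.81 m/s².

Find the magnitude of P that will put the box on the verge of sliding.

P ≈ 31 N

N = m g − P sin α (the pull lifts the box).
At impending slip, P cos α = μ_s N = μ_s (m g − P sin α).
Solving: P (cos α + μ_s sin α) = μ_s m g → P = 0.4×70.6/(cos 54° + 0.4 sin 54°) = 28.3/0.9114 = 31 N.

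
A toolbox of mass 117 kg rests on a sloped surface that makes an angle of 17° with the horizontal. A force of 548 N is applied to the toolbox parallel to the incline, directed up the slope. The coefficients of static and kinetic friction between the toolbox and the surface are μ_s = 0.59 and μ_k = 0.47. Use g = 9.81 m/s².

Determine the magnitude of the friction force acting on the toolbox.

f ≈ 212 N (down the incline)

The normal reaction is N = m g cos θ = 1098 N.
For equilibrium along the incline the friction force must supply f = m g sin θ − P = 335.6 − 548 = -212.4 N (positive meaning up-slope).
Maximum static friction available: μ_s N = 0.59 × 1098 = 647.6 N.
Since |-212.4| ≤ 647.6 N, no slip — friction simply equals what equilibrium demands.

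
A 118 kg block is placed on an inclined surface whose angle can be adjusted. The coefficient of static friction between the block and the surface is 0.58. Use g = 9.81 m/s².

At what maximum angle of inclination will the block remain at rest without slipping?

At the slip threshold, m g sin θ = μ_s · m g cos θ, so tan θ = μ_s.
θ_max = arctan(0.58) = 30.1°.

θ_max ≈ 30.1°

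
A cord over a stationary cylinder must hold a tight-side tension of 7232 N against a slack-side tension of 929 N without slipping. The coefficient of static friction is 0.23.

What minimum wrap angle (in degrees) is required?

β_min ≈ 511°

T₂/T₁ = e^{μβ} → β = ln(T₂/T₁)/μ.
β = ln(7232/929)/0.23 = 2.052/0.23 = 8.922 rad.
In degrees: β = 8.922 × 180/π = 511°.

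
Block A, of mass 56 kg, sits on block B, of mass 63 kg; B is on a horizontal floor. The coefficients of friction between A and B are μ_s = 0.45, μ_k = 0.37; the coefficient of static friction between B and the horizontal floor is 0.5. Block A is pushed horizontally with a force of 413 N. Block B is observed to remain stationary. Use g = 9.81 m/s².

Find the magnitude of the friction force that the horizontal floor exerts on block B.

Normal force at the A–B interface: N₁ = m_A g = 549.4 N.
So the A–B interface can sustain at most μ_s N₁ = 247.2 N of static friction.
Since P = 413 N > 247.2 N, A slides on B; the A–B friction is kinetic: f₁ = μ_k N₁ = 0.37×549.4 = 203 N.
By Newton's third law B feels 203 N forward from A. With B stationary, the floor's static friction on B balances it: f₂ = 203 N (well within μ_s(m_A+m_B)g = 583.7 N).

f ≈ 203 N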